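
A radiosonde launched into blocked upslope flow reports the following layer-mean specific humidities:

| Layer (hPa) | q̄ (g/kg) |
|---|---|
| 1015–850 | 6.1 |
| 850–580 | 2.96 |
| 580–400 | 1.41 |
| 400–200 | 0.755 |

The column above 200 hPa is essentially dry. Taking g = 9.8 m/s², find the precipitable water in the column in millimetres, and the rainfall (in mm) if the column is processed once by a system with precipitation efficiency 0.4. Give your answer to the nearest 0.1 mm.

PW ≈ 22.6 mm; rainfall ≈ 9.0 mm

Precipitable water is the column-integrated vapour mass per unit area: PW = (1/g) Σ q̄ Δp, with q in kg/kg and Δp in Pa (1 kg/m² of water = 1 mm).
Layer 1015–850 hPa: Δp = 165 hPa = 16500 Pa, q̄ = 0.0061 kg/kg → 0.0061 × 16500 / 9.8 = 10.27 mm
Layer 850–580 hPa: Δp = 270 hPa = 27000 Pa, q̄ = 0.00296 kg/kg → 0.00296 × 27000 / 9.8 = 8.16 mm
Layer 580–400 hPa: Δp = 180 hPa = 18000 Pa, q̄ = 0.00141 kg/kg → 0.00141 × 18000 / 9.8 = 2.59 mm
Layer 400–200 hPa: Δp = 200 hPa = 20000 Pa, q̄ = 0.000755 kg/kg → 0.000755 × 20000 / 9.8 = 1.54 mm
PW = 10.27 + 8.16 + 2.59 + 1.54 = 22.56 ≈ 22.6 mm.
Rainfall = ε × PW = 0.4 × 22.6 = 9.0 mm.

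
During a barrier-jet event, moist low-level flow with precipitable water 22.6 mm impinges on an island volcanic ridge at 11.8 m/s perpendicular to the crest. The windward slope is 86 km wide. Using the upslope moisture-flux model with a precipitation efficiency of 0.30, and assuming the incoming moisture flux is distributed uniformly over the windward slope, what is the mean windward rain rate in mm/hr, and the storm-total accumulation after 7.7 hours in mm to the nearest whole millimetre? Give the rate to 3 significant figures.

R ≈ 3.35 mm/hr; total ≈ 26 mm

Incoming column moisture flux per unit ridge length: F = V × PW = 11.8 × 22.6 = 266.68 mm·m/s.
Spread over the 86 km slope with efficiency ε = 0.30: R = ε·F/W = 0.30 × 266.68 / 86000 m = 9.303e-04 mm/s.
R = 9.303e-04 × 3600 = 3.35 mm/hr.
Over 7.7 h: total = 3.35 × 7.7 = 25.795 ≈ 26 mm.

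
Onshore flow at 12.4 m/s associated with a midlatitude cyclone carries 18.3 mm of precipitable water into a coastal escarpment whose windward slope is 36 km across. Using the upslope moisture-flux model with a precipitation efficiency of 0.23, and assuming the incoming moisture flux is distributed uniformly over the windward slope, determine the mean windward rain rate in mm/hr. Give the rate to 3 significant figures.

R ≈ 5.22 mm/hr

Incoming column moisture flux per unit ridge length: F = V × PW = 12.4 × 18.3 = 226.92 mm·m/s.
Spread over the 36 km slope with efficiency ε = 0.23: R = ε·F/W = 0.23 × 226.92 / 36000 m = 1.450e-03 mm/s.
R = 1.450e-03 × 3600 = 5.22 mm/hr.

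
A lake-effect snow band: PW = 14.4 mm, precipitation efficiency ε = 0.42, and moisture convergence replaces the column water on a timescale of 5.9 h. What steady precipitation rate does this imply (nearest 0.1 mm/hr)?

Each overturning extracts ε × PW = 0.42 × 14.4 = 6.048 mm.
Rate = ε·PW / τ = 6.048 / 5.9 h = 1.0 mm/hr.

R ≈ 1.0 mm/hr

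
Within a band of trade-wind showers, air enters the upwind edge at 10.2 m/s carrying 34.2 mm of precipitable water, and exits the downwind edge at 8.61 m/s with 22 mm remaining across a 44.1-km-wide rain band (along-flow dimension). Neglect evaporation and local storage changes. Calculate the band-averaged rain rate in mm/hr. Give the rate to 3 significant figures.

R ≈ 13.0 mm/hr

Column moisture flux per unit crosswind length is F = V × PW.
Inflow: F_in = 10.2 × 34.2 = 348.84 mm·m/s
Outflow: F_out = 8.61 × 22 = 189.42 mm·m/s
Steady-state rate R = (F_in − F_out)/L = (348.84 − 189.42) / 44100 m = 3.615e-03 mm/s.
R = 3.615e-03 × 3600 = 13.0 mm/hr.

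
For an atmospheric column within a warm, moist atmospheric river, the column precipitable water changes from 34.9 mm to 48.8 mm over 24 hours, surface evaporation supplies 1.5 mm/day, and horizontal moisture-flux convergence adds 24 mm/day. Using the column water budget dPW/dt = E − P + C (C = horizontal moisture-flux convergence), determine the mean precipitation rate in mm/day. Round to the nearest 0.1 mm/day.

P ≈ 11.6 mm/day

dPW/dt = (48.8 − 34.9) mm / (24/24 day) = +13.900 mm/day.
P = E + C − dPW/dt = 1.5 + (24) − (+13.900) = 11.6 mm/day.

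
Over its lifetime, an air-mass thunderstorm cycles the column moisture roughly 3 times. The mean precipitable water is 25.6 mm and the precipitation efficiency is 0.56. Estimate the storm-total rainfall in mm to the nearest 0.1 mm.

rainfall ≈ 43.0 mm

Each cycle deposits ε × PW = 0.56 × 25.6 = 14.336 mm.
Over 3 cycles: 3 × 14.336 = 43.0 mm.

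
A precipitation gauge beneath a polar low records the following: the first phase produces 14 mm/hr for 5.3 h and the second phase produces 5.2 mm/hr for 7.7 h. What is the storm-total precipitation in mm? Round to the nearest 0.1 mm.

total ≈ 114.2 mm

Total = Σ Rᵢ Δtᵢ = 14 × 5.3 + 5.2 × 7.7
      = 74.2 + 40.04 = 114.2 mm.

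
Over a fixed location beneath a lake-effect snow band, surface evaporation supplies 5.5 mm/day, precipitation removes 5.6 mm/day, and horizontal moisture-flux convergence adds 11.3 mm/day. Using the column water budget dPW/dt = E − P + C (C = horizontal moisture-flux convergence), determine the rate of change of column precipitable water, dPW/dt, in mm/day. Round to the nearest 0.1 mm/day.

dPW/dt = E − P + C = 5.5 − 5.6 + (11.3) = 11.2 mm/day.

dPW/dt ≈ 11.2 mm/day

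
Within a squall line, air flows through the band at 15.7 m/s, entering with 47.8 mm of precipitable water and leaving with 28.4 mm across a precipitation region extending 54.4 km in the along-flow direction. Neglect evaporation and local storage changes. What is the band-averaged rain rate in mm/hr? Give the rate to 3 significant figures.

Column moisture flux per unit crosswind length is F = V × PW.
Inflow: F_in = 15.7 × 47.8 = 750.46 mm·m/s
Outflow: F_out = 15.7 × 28.4 = 445.88 mm·m/s
Steady-state rate R = (F_in − F_out)/L = (750.46 − 445.88) / 54400 m = 5.599e-03 mm/s.
R = 5.599e-03 × 3600 = 20.2 mm/hr.

R ≈ 20.2 mm/hr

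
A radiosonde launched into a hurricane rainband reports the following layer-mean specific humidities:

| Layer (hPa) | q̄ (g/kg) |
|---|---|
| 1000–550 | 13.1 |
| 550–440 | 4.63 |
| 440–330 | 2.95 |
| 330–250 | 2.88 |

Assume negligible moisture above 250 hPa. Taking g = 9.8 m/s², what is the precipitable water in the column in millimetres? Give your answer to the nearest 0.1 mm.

PW ≈ 71.0 mm

Precipitable water is the column-integrated vapour mass per unit area: PW = (1/g) Σ q̄ Δp, with q in kg/kg and Δp in Pa (1 kg/m² of water = 1 mm).
Layer 1000–550 hPa: Δp = 450 hPa = 45000 Pa, q̄ = 0.0131 kg/kg → 0.0131 × 45000 / 9.8 = 60.15 mm
Layer 550–440 hPa: Δp = 110 hPa = 11000 Pa, q̄ = 0.00463 kg/kg → 0.00463 × 11000 / 9.8 = 5.20 mm
Layer 440–330 hPa: Δp = 110 hPa = 11000 Pa, q̄ = 0.00295 kg/kg → 0.00295 × 11000 / 9.8 = 3.31 mm
Layer 330–250 hPa: Δp = 80 hPa = 8000 Pa, q̄ = 0.00288 kg/kg → 0.00288 × 8000 / 9.8 = 2.35 mm
PW = 60.15 + 5.20 + 3.31 + 2.35 = 71.01 ≈ 71.0 mm.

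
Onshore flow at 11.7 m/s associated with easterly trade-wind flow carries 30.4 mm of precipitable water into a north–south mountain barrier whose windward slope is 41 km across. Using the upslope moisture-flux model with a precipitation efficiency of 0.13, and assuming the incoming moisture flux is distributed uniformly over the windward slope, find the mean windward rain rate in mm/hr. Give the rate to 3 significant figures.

R ≈ 4.06 mm/hr

Incoming column moisture flux per unit ridge length: F = V × PW = 11.7 × 30.4 = 355.68 mm·m/s.
Spread over the 41 km slope with efficiency ε = 0.13: R = ε·F/W = 0.13 × 355.68 / 41000 m = 1.128e-03 mm/s.
R = 1.128e-03 × 3600 = 4.06 mm/hr.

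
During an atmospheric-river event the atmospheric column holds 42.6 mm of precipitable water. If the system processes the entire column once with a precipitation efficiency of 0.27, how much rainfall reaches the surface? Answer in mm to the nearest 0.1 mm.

rainfall ≈ 11.5 mm

Rainfall = ε × PW = 0.27 × 42.6 = 11.5 mm.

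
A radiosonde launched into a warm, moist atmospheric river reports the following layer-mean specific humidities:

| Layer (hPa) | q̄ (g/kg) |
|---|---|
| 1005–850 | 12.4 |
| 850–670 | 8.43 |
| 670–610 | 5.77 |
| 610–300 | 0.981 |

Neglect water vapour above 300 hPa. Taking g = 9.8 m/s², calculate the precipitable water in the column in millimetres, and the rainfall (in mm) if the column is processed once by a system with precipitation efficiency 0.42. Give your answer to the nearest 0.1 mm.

PW ≈ 41.7 mm; rainfall ≈ 17.5 mm

Precipitable water is the column-integrated vapour mass per unit area: PW = (1/g) Σ q̄ Δp, with q in kg/kg and Δp in Pa (1 kg/m² of water = 1 mm).
Layer 1005–850 hPa: Δp = 155 hPa = 15500 Pa, q̄ = 0.0124 kg/kg → 0.0124 × 15500 / 9.8 = 19.61 mm
Layer 850–670 hPa: Δp = 180 hPa = 18000 Pa, q̄ = 0.00843 kg/kg → 0.00843 × 18000 / 9.8 = 15.48 mm
Layer 670–610 hPa: Δp = 60 hPa = 6000 Pa, q̄ = 0.00577 kg/kg → 0.00577 × 6000 / 9.8 = 3.53 mm
Layer 610–300 hPa: Δp = 310 hPa = 31000 Pa, q̄ = 0.000981 kg/kg → 0.000981 × 31000 / 9.8 = 3.10 mm
PW = 19.61 + 15.48 + 3.53 + 3.10 = 41.72 ≈ 41.7 mm.
Rainfall = ε × PW = 0.42 × 41.7 = 17.5 mm.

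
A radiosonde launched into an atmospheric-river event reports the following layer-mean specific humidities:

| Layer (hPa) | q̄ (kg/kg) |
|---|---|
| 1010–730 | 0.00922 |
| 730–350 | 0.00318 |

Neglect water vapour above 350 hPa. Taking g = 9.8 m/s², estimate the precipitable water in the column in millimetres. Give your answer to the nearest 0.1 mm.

Precipitable water is the column-integrated vapour mass per unit area: PW = (1/g) Σ q̄ Δp, with q in kg/kg and Δp in Pa (1 kg/m² of water = 1 mm).
Layer 1010–730 hPa: Δp = 280 hPa = 28000 Pa, q̄ = 0.00922 kg/kg → 0.00922 × 28000 / 9.8 = 26.34 mm
Layer 730–350 hPa: Δp = 380 hPa = 38000 Pa, q̄ = 0.00318 kg/kg → 0.00318 × 38000 / 9.8 = 12.33 mm
PW = 26.34 + 12.33 = 38.67 ≈ 38.7 mm.

PW ≈ 38.7 mm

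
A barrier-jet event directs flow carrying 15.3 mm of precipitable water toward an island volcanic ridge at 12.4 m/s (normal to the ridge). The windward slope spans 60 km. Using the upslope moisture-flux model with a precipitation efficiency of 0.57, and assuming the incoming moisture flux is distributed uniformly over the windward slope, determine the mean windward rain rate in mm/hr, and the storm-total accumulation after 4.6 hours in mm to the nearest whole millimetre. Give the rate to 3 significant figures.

R ≈ 6.49 mm/hr; total ≈ 30 mm

Incoming column moisture flux per unit ridge length: F = V × PW = 12.4 × 15.3 = 189.72 mm·m/s.
Spread over the 60 km slope with efficiency ε = 0.57: R = ε·F/W = 0.57 × 189.72 / 60000 m = 1.802e-03 mm/s.
R = 1.802e-03 × 3600 = 6.49 mm/hr.
Over 4.6 h: total = 6.49 × 4.6 = 29.854 ≈ 30 mm.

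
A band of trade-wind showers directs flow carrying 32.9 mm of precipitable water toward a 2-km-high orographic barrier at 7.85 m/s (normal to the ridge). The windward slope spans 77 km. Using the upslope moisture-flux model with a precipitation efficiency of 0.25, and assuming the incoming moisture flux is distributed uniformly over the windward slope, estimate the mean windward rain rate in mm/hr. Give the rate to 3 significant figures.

R ≈ 3.02 mm/hr

Incoming column moisture flux per unit ridge length: F = V × PW = 7.85 × 32.9 = 258.265 mm·m/s.
Spread over the 77 km slope with efficiency ε = 0.25: R = ε·F/W = 0.25 × 258.265 / 77000 m = 8.385e-04 mm/s.
R = 8.385e-04 × 3600 = 3.02 mm/hr.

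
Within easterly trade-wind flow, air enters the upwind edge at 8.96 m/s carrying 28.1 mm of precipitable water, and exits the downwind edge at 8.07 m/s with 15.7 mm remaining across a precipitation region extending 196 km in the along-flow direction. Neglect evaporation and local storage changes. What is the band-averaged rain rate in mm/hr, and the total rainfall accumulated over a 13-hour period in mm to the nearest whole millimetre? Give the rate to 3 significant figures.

R ≈ 2.30 mm/hr; total ≈ 30 mm

Column moisture flux per unit crosswind length is F = V × PW.
Inflow: F_in = 8.96 × 28.1 = 251.776 mm·m/s
Outflow: F_out = 8.07 × 15.7 = 126.699 mm·m/s
Steady-state rate R = (F_in − F_out)/L = (251.776 − 126.699) / 196000 m = 6.381e-04 mm/s.
R = 6.381e-04 × 3600 = 2.30 mm/hr.
Over 13 h: total = 2.30 × 13 = 29.9 ≈ 30 mm.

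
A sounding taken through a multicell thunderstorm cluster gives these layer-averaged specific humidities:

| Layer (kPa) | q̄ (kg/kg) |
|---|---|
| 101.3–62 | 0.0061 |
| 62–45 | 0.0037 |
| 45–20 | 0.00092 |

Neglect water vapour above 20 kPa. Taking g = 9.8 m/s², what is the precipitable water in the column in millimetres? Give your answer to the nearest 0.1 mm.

Precipitable water is the column-integrated vapour mass per unit area: PW = (1/g) Σ q̄ Δp, with q in kg/kg and Δp in Pa (1 kg/m² of water = 1 mm).
Layer 101.3–62 kPa: Δp = 393 hPa = 39300 Pa, q̄ = 0.0061 kg/kg → 0.0061 × 39300 / 9.8 = 24.46 mm
Layer 62–45 kPa: Δp = 170 hPa = 17000 Pa, q̄ = 0.0037 kg/kg → 0.0037 × 17000 / 9.8 = 6.42 mm
Layer 45–20 kPa: Δp = 250 hPa = 25000 Pa, q̄ = 0.00092 kg/kg → 0.00092 × 25000 / 9.8 = 2.35 mm
PW = 24.46 + 6.42 + 2.35 = 33.23 ≈ 33.2 mm.

PW ≈ 33.2 mm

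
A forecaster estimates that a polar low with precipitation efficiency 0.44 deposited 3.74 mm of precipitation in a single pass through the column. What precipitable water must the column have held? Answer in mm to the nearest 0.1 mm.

PW ≈ 8.5 mm

PW = precipitation / ε = 3.74 / 0.44 = 8.5 mm.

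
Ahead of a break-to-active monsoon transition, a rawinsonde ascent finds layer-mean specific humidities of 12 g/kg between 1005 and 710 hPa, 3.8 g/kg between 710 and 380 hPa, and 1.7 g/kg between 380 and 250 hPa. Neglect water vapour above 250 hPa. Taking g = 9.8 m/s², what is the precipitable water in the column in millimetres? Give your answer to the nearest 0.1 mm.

Precipitable water is the column-integrated vapour mass per unit area: PW = (1/g) Σ q̄ Δp, with q in kg/kg and Δp in Pa (1 kg/m² of water = 1 mm).
Layer 1005–710 hPa: Δp = 295 hPa = 29500 Pa, q̄ = 0.012 kg/kg → 0.012 × 29500 / 9.8 = 36.12 mm
Layer 710–380 hPa: Δp = 330 hPa = 33000 Pa, q̄ = 0.0038 kg/kg → 0.0038 × 33000 / 9.8 = 12.80 mm
Layer 380–250 hPa: Δp = 130 hPa = 13000 Pa, q̄ = 0.0017 kg/kg → 0.0017 × 13000 / 9.8 = 2.26 mm
PW = 36.12 + 12.80 + 2.26 = 51.18 ≈ 51.2 mm.

PW ≈ 51.2 mm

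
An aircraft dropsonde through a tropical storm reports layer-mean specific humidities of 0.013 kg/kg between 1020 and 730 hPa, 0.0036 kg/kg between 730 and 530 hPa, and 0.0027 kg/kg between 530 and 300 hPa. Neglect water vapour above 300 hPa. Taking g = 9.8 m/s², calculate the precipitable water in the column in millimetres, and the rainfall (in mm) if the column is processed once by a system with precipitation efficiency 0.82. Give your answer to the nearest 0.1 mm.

PW ≈ 52.2 mm; rainfall ≈ 42.8 mm

Precipitable water is the column-integrated vapour mass per unit area: PW = (1/g) Σ q̄ Δp, with q in kg/kg and Δp in Pa (1 kg/m² of water = 1 mm).
Layer 1020–730 hPa: Δp = 290 hPa = 29000 Pa, q̄ = 0.013 kg/kg → 0.013 × 29000 / 9.8 = 38.47 mm
Layer 730–530 hPa: Δp = 200 hPa = 20000 Pa, q̄ = 0.0036 kg/kg → 0.0036 × 20000 / 9.8 = 7.35 mm
Layer 530–300 hPa: Δp = 230 hPa = 23000 Pa, q̄ = 0.0027 kg/kg → 0.0027 × 23000 / 9.8 = 6.34 mm
PW = 38.47 + 7.35 + 6.34 = 52.16 ≈ 52.2 mm.
Rainfall = ε × PW = 0.82 × 52.2 = 42.8 mm.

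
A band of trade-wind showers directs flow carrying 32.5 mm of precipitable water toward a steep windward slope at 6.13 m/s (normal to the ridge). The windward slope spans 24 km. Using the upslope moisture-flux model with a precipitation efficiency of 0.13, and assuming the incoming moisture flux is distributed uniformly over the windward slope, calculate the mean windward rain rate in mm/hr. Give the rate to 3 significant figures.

R ≈ 3.88 mm/hr

Incoming column moisture flux per unit ridge length: F = V × PW = 6.13 × 32.5 = 199.225 mm·m/s.
Spread over the 24 km slope with efficiency ε = 0.13: R = ε·F/W = 0.13 × 199.225 / 24000 m = 1.079e-03 mm/s.
R = 1.079e-03 × 3600 = 3.88 mm/hr.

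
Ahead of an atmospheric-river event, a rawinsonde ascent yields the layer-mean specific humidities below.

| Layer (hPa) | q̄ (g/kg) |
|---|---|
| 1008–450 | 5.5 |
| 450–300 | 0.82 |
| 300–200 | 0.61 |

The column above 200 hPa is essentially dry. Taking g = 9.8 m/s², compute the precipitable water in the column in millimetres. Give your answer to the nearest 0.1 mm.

Precipitable water is the column-integrated vapour mass per unit area: PW = (1/g) Σ q̄ Δp, with q in kg/kg and Δp in Pa (1 kg/m² of water = 1 mm).
Layer 1008–450 hPa: Δp = 558 hPa = 55800 Pa, q̄ = 0.0055 kg/kg → 0.0055 × 55800 / 9.8 = 31.32 mm
Layer 450–300 hPa: Δp = 150 hPa = 15000 Pa, q̄ = 0.00082 kg/kg → 0.00082 × 15000 / 9.8 = 1.26 mm
Layer 300–200 hPa: Δp = 100 hPa = 10000 Pa, q̄ = 0.00061 kg/kg → 0.00061 × 10000 / 9.8 = 0.62 mm
PW = 31.32 + 1.26 + 0.62 = 33.20 ≈ 33.2 mm.

PW ≈ 33.2 mm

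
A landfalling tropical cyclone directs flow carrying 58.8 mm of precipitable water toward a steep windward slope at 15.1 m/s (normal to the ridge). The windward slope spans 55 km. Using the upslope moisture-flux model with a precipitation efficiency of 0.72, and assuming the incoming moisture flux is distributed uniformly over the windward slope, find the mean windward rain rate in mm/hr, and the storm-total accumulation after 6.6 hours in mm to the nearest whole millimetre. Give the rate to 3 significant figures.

R ≈ 41.8 mm/hr; total ≈ 276 mm

Incoming column moisture flux per unit ridge length: F = V × PW = 15.1 × 58.8 = 887.88 mm·m/s.
Spread over the 55 km slope with efficiency ε = 0.72: R = ε·F/W = 0.72 × 887.88 / 55000 m = 1.162e-02 mm/s.
R = 1.162e-02 × 3600 = 41.8 mm/hr.
Over 6.6 h: total = 41.8 × 6.6 = 275.88 ≈ 276 mm.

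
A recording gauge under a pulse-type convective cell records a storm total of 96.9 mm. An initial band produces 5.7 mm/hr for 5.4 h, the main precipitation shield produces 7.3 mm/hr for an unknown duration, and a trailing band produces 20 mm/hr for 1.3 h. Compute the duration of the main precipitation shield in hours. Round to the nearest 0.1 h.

Known phases: 5.7 × 5.4 + 20 × 1.3 = 30.78 + 26 = 56.78 mm.
Remaining depth = 96.9 − 56.78 = 40.12 mm.
Duration = 40.12 / 7.3 = 5.5 h.

duration ≈ 5.5 h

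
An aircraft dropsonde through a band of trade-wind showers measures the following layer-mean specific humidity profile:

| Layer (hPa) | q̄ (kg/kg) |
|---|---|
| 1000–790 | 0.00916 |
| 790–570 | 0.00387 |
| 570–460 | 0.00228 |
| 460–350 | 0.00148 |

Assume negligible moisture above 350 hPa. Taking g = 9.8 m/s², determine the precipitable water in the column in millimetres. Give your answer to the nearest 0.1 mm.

Precipitable water is the column-integrated vapour mass per unit area: PW = (1/g) Σ q̄ Δp, with q in kg/kg and Δp in Pa (1 kg/m² of water = 1 mm).
Layer 1000–790 hPa: Δp = 210 hPa = 21000 Pa, q̄ = 0.00916 kg/kg → 0.00916 × 21000 / 9.8 = 19.63 mm
Layer 790–570 hPa: Δp = 220 hPa = 22000 Pa, q̄ = 0.00387 kg/kg → 0.00387 × 22000 / 9.8 = 8.69 mm
Layer 570–460 hPa: Δp = 110 hPa = 11000 Pa, q̄ = 0.00228 kg/kg → 0.00228 × 11000 / 9.8 = 2.56 mm
Layer 460–350 hPa: Δp = 110 hPa = 11000 Pa, q̄ = 0.00148 kg/kg → 0.00148 × 11000 / 9.8 = 1.66 mm
PW = 19.63 + 8.69 + 2.56 + 1.66 = 32.54 ≈ 32.5 mm.

PW ≈ 32.5 mm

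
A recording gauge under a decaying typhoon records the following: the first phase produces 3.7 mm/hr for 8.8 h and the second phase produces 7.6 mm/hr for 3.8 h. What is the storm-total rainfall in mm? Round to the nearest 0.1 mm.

total ≈ 61.4 mm

Total = Σ Rᵢ Δtᵢ = 3.7 × 8.8 + 7.6 × 3.8
      = 32.56 + 28.88 = 61.4 mm.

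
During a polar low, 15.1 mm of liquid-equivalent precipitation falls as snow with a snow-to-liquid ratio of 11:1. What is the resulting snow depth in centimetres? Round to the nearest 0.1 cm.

Snow depth = liquid × ratio = 15.1 mm × 11 = 166.1 mm = 16.6 cm.

snow depth ≈ 16.6 cm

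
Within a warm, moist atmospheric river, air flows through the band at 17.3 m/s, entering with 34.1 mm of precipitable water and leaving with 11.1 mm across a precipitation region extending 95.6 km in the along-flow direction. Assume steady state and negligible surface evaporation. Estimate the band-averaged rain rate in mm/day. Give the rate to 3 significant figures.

R ≈ 360 mm/day

Column moisture flux per unit crosswind length is F = V × PW.
Inflow: F_in = 17.3 × 34.1 = 589.93 mm·m/s
Outflow: F_out = 17.3 × 11.1 = 192.03 mm·m/s
Steady-state rate R = (F_in − F_out)/L = (589.93 − 192.03) / 95600 m = 4.162e-03 mm/s.
R = 4.162e-03 × 3600 × 24 = 360 mm/day.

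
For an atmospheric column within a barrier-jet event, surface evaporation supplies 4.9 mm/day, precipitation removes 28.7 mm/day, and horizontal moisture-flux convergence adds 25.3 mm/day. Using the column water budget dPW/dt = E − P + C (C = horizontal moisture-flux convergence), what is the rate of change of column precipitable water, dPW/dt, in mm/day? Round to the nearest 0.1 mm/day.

dPW/dt = E − P + C = 4.9 − 28.7 + (25.3) = 1.5 mm/day.

dPW/dt ≈ 1.5 mm/day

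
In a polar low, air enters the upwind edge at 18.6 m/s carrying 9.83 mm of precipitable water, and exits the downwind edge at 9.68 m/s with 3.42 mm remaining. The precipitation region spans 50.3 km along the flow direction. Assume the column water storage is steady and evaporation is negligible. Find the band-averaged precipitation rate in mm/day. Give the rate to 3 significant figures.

R ≈ 257 mm/day

Column moisture flux per unit crosswind length is F = V × PW.
Inflow: F_in = 18.6 × 9.83 = 182.838 mm·m/s
Outflow: F_out = 9.68 × 3.42 = 33.1056 mm·m/s
Steady-state rate R = (F_in − F_out)/L = (182.838 − 33.1056) / 50300 m = 2.977e-03 mm/s.
R = 2.977e-03 × 3600 × 24 = 257 mm/day.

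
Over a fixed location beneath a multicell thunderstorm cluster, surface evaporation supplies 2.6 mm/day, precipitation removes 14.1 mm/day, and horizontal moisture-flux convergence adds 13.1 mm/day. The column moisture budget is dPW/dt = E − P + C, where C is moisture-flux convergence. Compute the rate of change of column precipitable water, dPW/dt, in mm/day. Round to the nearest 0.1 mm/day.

dPW/dt ≈ 1.6 mm/day

dPW/dt = E − P + C = 2.6 − 14.1 + (13.1) = 1.6 mm/day.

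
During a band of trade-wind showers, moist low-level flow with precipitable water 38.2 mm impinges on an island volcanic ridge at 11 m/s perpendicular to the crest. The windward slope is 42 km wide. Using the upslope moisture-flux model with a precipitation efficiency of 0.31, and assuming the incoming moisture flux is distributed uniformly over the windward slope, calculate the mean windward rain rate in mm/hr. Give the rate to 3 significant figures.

Incoming column moisture flux per unit ridge length: F = V × PW = 11 × 38.2 = 420.2 mm·m/s.
Spread over the 42 km slope with efficiency ε = 0.31: R = ε·F/W = 0.31 × 420.2 / 42000 m = 3.101e-03 mm/s.
R = 3.101e-03 × 3600 = 11.2 mm/hr.

R ≈ 11.2 mm/hr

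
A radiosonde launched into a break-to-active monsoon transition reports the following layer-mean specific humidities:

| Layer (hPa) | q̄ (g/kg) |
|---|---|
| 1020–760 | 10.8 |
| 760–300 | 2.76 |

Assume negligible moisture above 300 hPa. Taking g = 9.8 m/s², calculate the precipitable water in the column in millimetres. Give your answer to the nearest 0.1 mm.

Precipitable water is the column-integrated vapour mass per unit area: PW = (1/g) Σ q̄ Δp, with q in kg/kg and Δp in Pa (1 kg/m² of water = 1 mm).
Layer 1020–760 hPa: Δp = 260 hPa = 26000 Pa, q̄ = 0.0108 kg/kg → 0.0108 × 26000 / 9.8 = 28.65 mm
Layer 760–300 hPa: Δp = 460 hPa = 46000 Pa, q̄ = 0.00276 kg/kg → 0.00276 × 46000 / 9.8 = 12.96 mm
PW = 28.65 + 12.96 = 41.61 ≈ 41.6 mm.

PW ≈ 41.6 mm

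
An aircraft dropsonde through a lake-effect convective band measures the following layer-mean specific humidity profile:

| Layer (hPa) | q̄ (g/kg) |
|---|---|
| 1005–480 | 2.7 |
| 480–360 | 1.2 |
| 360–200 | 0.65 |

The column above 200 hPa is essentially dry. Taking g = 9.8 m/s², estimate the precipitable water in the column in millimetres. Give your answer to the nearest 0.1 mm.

PW ≈ 17.0 mm

Precipitable water is the column-integrated vapour mass per unit area: PW = (1/g) Σ q̄ Δp, with q in kg/kg and Δp in Pa (1 kg/m² of water = 1 mm).
Layer 1005–480 hPa: Δp = 525 hPa = 52500 Pa, q̄ = 0.0027 kg/kg → 0.0027 × 52500 / 9.8 = 14.46 mm
Layer 480–360 hPa: Δp = 120 hPa = 12000 Pa, q̄ = 0.0012 kg/kg → 0.0012 × 12000 / 9.8 = 1.47 mm
Layer 360–200 hPa: Δp = 160 hPa = 16000 Pa, q̄ = 0.00065 kg/kg → 0.00065 × 16000 / 9.8 = 1.06 mm
PW = 14.46 + 1.47 + 1.06 = 16.99 ≈ 17.0 mm.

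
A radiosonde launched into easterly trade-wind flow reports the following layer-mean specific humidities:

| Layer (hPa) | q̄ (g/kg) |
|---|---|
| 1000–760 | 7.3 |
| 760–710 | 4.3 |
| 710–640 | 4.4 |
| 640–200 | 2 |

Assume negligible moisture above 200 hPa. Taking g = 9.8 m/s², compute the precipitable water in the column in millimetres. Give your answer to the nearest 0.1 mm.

PW ≈ 32.2 mm

Precipitable water is the column-integrated vapour mass per unit area: PW = (1/g) Σ q̄ Δp, with q in kg/kg and Δp in Pa (1 kg/m² of water = 1 mm).
Layer 1000–760 hPa: Δp = 240 hPa = 24000 Pa, q̄ = 0.0073 kg/kg → 0.0073 × 24000 / 9.8 = 17.88 mm
Layer 760–710 hPa: Δp = 50 hPa = 5000 Pa, q̄ = 0.0043 kg/kg → 0.0043 × 5000 / 9.8 = 2.19 mm
Layer 710–640 hPa: Δp = 70 hPa = 7000 Pa, q̄ = 0.0044 kg/kg → 0.0044 × 7000 / 9.8 = 3.14 mm
Layer 640–200 hPa: Δp = 440 hPa = 44000 Pa, q̄ = 0.002 kg/kg → 0.002 × 44000 / 9.8 = 8.98 mm
PW = 17.88 + 2.19 + 3.14 + 8.98 = 32.19 ≈ 32.2 mm.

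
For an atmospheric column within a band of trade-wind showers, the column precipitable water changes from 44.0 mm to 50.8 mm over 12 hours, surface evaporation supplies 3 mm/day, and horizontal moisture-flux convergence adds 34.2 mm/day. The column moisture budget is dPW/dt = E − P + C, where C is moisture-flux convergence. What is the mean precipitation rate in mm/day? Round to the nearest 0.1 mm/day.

dPW/dt = (50.8 − 44.0) mm / (12/24 day) = +13.600 mm/day.
P = E + C − dPW/dt = 3 + (34.2) − (+13.600) = 23.6 mm/day.

P ≈ 23.6 mm/day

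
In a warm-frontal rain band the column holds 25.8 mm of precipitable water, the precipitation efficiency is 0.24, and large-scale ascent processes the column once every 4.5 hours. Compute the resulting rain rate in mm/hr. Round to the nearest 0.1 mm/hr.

Each overturning extracts ε × PW = 0.24 × 25.8 = 6.192 mm.
Rate = ε·PW / τ = 6.192 / 4.5 h = 1.4 mm/hr.

R ≈ 1.4 mm/hr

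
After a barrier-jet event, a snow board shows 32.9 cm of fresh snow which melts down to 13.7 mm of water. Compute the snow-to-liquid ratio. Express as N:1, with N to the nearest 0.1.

Ratio = snow depth / SWE = 329 mm / 13.7 mm = 24.0, i.e. 24.0:1.

ratio ≈ 24.0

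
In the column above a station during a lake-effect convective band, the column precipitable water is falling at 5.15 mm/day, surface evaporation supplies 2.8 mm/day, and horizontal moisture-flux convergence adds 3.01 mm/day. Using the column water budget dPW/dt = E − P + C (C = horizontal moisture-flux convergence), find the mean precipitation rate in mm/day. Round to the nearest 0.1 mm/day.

dPW/dt = -5.15 mm/day.
P = E + C − dPW/dt = 2.8 + (3.01) − (-5.15) = 11.0 mm/day.

P ≈ 11.0 mm/day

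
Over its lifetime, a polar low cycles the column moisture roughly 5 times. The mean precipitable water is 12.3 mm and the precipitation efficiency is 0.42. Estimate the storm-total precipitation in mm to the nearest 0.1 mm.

Each cycle deposits ε × PW = 0.42 × 12.3 = 5.166 mm.
Over 5 cycles: 5 × 5.166 = 25.8 mm.

precipitation ≈ 25.8 mm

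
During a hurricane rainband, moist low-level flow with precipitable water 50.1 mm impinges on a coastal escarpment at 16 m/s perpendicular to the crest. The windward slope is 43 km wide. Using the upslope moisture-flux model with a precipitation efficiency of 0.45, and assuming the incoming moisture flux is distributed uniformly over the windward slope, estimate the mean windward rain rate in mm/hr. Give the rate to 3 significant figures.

Incoming column moisture flux per unit ridge length: F = V × PW = 16 × 50.1 = 801.6 mm·m/s.
Spread over the 43 km slope with efficiency ε = 0.45: R = ε·F/W = 0.45 × 801.6 / 43000 m = 8.389e-03 mm/s.
R = 8.389e-03 × 3600 = 30.2 mm/hr.

R ≈ 30.2 mm/hr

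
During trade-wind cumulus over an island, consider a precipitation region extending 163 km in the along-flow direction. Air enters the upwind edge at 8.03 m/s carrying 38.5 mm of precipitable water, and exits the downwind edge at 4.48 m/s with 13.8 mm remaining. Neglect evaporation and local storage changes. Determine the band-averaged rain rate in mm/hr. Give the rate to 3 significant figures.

R ≈ 5.46 mm/hr

Column moisture flux per unit crosswind length is F = V × PW.
Inflow: F_in = 8.03 × 38.5 = 309.155 mm·m/s
Outflow: F_out = 4.48 × 13.8 = 61.824 mm·m/s
Steady-state rate R = (F_in − F_out)/L = (309.155 − 61.824) / 163000 m = 1.517e-03 mm/s.
R = 1.517e-03 × 3600 = 5.46 mm/hr.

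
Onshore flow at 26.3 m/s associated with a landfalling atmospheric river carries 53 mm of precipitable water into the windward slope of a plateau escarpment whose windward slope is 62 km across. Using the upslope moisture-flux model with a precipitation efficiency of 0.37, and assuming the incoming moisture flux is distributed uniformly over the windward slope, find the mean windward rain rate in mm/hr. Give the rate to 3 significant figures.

R ≈ 29.9 mm/hr

Incoming column moisture flux per unit ridge length: F = V × PW = 26.3 × 53 = 1393.9 mm·m/s.
Spread over the 62 km slope with efficiency ε = 0.37: R = ε·F/W = 0.37 × 1393.9 / 62000 m = 8.318e-03 mm/s.
R = 8.318e-03 × 3600 = 29.9 mm/hr.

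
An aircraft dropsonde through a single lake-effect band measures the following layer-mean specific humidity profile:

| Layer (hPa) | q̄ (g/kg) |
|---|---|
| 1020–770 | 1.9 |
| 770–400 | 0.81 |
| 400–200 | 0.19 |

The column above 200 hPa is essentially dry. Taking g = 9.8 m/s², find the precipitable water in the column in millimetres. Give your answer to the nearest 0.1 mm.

Precipitable water is the column-integrated vapour mass per unit area: PW = (1/g) Σ q̄ Δp, with q in kg/kg and Δp in Pa (1 kg/m² of water = 1 mm).
Layer 1020–770 hPa: Δp = 250 hPa = 25000 Pa, q̄ = 0.0019 kg/kg → 0.0019 × 25000 / 9.8 = 4.85 mm
Layer 770–400 hPa: Δp = 370 hPa = 37000 Pa, q̄ = 0.00081 kg/kg → 0.00081 × 37000 / 9.8 = 3.06 mm
Layer 400–200 hPa: Δp = 200 hPa = 20000 Pa, q̄ = 0.00019 kg/kg → 0.00019 × 20000 / 9.8 = 0.39 mm
PW = 4.85 + 3.06 + 0.39 = 8.30 ≈ 8.3 mm.

PW ≈ 8.3 mm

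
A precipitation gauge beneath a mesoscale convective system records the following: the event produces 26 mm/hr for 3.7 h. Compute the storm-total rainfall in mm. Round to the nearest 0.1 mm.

Total = Σ Rᵢ Δtᵢ = 26 × 3.7
      = 96.2 = 96.2 mm.

total ≈ 96.2 mm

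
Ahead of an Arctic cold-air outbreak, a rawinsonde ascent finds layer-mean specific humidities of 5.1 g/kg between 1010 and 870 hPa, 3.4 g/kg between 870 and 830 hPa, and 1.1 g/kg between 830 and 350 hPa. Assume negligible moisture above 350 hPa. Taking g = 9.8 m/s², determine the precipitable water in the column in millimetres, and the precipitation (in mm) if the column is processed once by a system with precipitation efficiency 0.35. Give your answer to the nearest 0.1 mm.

Precipitable water is the column-integrated vapour mass per unit area: PW = (1/g) Σ q̄ Δp, with q in kg/kg and Δp in Pa (1 kg/m² of water = 1 mm).
Layer 1010–870 hPa: Δp = 140 hPa = 14000 Pa, q̄ = 0.0051 kg/kg → 0.0051 × 14000 / 9.8 = 7.29 mm
Layer 870–830 hPa: Δp = 40 hPa = 4000 Pa, q̄ = 0.0034 kg/kg → 0.0034 × 4000 / 9.8 = 1.39 mm
Layer 830–350 hPa: Δp = 480 hPa = 48000 Pa, q̄ = 0.0011 kg/kg → 0.0011 × 48000 / 9.8 = 5.39 mm
PW = 7.29 + 1.39 + 5.39 = 14.07 ≈ 14.1 mm.
Precipitation = ε × PW = 0.35 × 14.1 = 4.9 mm.

PW ≈ 14.1 mm; precipitation ≈ 4.9 mm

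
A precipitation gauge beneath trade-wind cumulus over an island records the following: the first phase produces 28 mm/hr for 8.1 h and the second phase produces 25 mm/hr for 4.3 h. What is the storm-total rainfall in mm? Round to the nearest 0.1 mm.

Total = Σ Rᵢ Δtᵢ = 28 × 8.1 + 25 × 4.3
      = 226.8 + 107.5 = 334.3 mm.

total ≈ 334.3 mm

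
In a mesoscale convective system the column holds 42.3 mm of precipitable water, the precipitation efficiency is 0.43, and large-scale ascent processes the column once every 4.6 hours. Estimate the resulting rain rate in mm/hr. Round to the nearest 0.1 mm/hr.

Each overturning extracts ε × PW = 0.43 × 42.3 = 18.189 mm.
Rate = ε·PW / τ = 18.189 / 4.6 h = 4.0 mm/hr.

R ≈ 4.0 mm/hr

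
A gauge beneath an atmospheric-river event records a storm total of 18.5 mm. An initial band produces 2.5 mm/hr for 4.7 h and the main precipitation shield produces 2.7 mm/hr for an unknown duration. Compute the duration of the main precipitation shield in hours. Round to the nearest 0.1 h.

Known phases: 2.5 × 4.7 = 11.75 mm.
Remaining depth = 18.5 − 11.75 = 6.75 mm.
Duration = 6.75 / 2.7 = 2.5 h.

duration ≈ 2.5 h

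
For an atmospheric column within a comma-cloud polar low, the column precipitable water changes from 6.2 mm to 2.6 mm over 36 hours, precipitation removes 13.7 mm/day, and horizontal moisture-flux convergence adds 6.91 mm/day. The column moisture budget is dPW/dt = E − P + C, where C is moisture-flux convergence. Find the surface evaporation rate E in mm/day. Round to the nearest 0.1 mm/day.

E ≈ 4.4 mm/day

dPW/dt = (2.6 − 6.2) mm / (36/24 day) = -2.400 mm/day.
E = dPW/dt + P − C = (-2.400) + 13.7 − (6.91) = 4.4 mm/day.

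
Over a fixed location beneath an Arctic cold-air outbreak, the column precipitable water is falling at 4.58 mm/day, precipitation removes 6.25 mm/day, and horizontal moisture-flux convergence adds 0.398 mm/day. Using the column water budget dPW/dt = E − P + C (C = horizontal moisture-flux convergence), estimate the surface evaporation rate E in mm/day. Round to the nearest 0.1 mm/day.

dPW/dt = -4.58 mm/day.
E = dPW/dt + P − C = (-4.58) + 6.25 − (0.398) = 1.3 mm/day.

E ≈ 1.3 mm/day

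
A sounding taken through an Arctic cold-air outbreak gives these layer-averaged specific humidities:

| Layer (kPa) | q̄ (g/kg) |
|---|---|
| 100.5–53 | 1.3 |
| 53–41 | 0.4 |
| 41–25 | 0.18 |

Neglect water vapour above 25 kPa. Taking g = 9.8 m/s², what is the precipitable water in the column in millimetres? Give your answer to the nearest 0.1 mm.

Precipitable water is the column-integrated vapour mass per unit area: PW = (1/g) Σ q̄ Δp, with q in kg/kg and Δp in Pa (1 kg/m² of water = 1 mm).
Layer 100.5–53 kPa: Δp = 475 hPa = 47500 Pa, q̄ = 0.0013 kg/kg → 0.0013 × 47500 / 9.8 = 6.30 mm
Layer 53–41 kPa: Δp = 120 hPa = 12000 Pa, q̄ = 0.0004 kg/kg → 0.0004 × 12000 / 9.8 = 0.49 mm
Layer 41–25 kPa: Δp = 160 hPa = 16000 Pa, q̄ = 0.00018 kg/kg → 0.00018 × 16000 / 9.8 = 0.29 mm
PW = 6.30 + 0.49 + 0.29 = 7.08 ≈ 7.1 mm.

PW ≈ 7.1 mm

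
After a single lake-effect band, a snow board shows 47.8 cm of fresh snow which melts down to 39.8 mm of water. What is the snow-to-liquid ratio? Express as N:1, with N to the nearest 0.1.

Ratio = snow depth / SWE = 478 mm / 39.8 mm = 12.0, i.e. 12.0:1.

ratio ≈ 12.0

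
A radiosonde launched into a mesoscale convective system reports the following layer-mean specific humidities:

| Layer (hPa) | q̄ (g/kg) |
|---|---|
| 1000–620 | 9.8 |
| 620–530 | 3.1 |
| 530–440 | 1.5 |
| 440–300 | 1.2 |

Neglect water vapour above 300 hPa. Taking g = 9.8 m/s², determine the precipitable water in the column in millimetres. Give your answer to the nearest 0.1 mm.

PW ≈ 43.9 mm

Precipitable water is the column-integrated vapour mass per unit area: PW = (1/g) Σ q̄ Δp, with q in kg/kg and Δp in Pa (1 kg/m² of water = 1 mm).
Layer 1000–620 hPa: Δp = 380 hPa = 38000 Pa, q̄ = 0.0098 kg/kg → 0.0098 × 38000 / 9.8 = 38.00 mm
Layer 620–530 hPa: Δp = 90 hPa = 9000 Pa, q̄ = 0.0031 kg/kg → 0.0031 × 9000 / 9.8 = 2.85 mm
Layer 530–440 hPa: Δp = 90 hPa = 9000 Pa, q̄ = 0.0015 kg/kg → 0.0015 × 9000 / 9.8 = 1.38 mm
Layer 440–300 hPa: Δp = 140 hPa = 14000 Pa, q̄ = 0.0012 kg/kg → 0.0012 × 14000 / 9.8 = 1.71 mm
PW = 38.00 + 2.85 + 1.38 + 1.71 = 43.94 ≈ 43.9 mm.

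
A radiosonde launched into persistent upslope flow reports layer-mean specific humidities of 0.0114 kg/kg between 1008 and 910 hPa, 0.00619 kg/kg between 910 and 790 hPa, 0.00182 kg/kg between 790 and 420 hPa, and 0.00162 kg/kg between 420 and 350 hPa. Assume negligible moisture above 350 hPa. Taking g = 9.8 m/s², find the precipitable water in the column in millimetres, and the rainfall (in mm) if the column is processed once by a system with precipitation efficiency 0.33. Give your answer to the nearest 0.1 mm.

PW ≈ 27.0 mm; rainfall ≈ 8.9 mm

Precipitable water is the column-integrated vapour mass per unit area: PW = (1/g) Σ q̄ Δp, with q in kg/kg and Δp in Pa (1 kg/m² of water = 1 mm).
Layer 1008–910 hPa: Δp = 98 hPa = 9800 Pa, q̄ = 0.0114 kg/kg → 0.0114 × 9800 / 9.8 = 11.40 mm
Layer 910–790 hPa: Δp = 120 hPa = 12000 Pa, q̄ = 0.00619 kg/kg → 0.00619 × 12000 / 9.8 = 7.58 mm
Layer 790–420 hPa: Δp = 370 hPa = 37000 Pa, q̄ = 0.00182 kg/kg → 0.00182 × 37000 / 9.8 = 6.87 mm
Layer 420–350 hPa: Δp = 70 hPa = 7000 Pa, q̄ = 0.00162 kg/kg → 0.00162 × 7000 / 9.8 = 1.16 mm
PW = 11.40 + 7.58 + 6.87 + 1.16 = 27.01 ≈ 27.0 mm.
Rainfall = ε × PW = 0.33 × 27.0 = 8.9 mm.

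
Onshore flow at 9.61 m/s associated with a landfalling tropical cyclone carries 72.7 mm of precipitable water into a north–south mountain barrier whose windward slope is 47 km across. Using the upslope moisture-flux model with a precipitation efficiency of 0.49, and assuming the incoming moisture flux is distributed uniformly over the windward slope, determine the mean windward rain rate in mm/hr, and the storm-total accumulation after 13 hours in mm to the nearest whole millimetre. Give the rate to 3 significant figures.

R ≈ 26.2 mm/hr; total ≈ 341 mm

Incoming column moisture flux per unit ridge length: F = V × PW = 9.61 × 72.7 = 698.647 mm·m/s.
Spread over the 47 km slope with efficiency ε = 0.49: R = ε·F/W = 0.49 × 698.647 / 47000 m = 7.284e-03 mm/s.
R = 7.284e-03 × 3600 = 26.2 mm/hr.
Over 13 h: total = 26.2 × 13 = 340.6 ≈ 341 mm.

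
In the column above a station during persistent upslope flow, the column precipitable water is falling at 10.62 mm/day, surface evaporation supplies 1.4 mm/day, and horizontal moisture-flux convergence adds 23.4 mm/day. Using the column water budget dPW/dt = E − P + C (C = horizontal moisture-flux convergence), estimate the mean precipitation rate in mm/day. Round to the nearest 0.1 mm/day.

P ≈ 35.4 mm/day

dPW/dt = -10.62 mm/day.
P = E + C − dPW/dt = 1.4 + (23.4) − (-10.62) = 35.4 mm/day.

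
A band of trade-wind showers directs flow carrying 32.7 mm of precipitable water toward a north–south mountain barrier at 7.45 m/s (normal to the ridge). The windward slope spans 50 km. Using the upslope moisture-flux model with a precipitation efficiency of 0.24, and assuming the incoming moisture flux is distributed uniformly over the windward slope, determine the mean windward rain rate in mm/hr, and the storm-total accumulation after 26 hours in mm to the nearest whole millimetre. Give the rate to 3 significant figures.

Incoming column moisture flux per unit ridge length: F = V × PW = 7.45 × 32.7 = 243.615 mm·m/s.
Spread over the 50 km slope with efficiency ε = 0.24: R = ε·F/W = 0.24 × 243.615 / 50000 m = 1.169e-03 mm/s.
R = 1.169e-03 × 3600 = 4.21 mm/hr.
Over 26 h: total = 4.21 × 26 = 109.46 ≈ 109 mm.

R ≈ 4.21 mm/hr; total ≈ 109 mm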